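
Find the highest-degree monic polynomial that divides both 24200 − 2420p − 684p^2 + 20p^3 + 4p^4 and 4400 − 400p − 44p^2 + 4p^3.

−110 − p + p^2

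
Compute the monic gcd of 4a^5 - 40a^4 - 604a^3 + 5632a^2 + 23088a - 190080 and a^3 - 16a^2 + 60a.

a^2 - 16a + 60

Repeated division with remainder:
  4a^5 - 40a^4 - 604a^3 + 5632a^2 + 23088a - 190080 = (4a^2 + 24a - 460)(a^3 - 16a^2 + 60a) + (-3168a^2 + 50688a - 190080)
  a^3 - 16a^2 + 60a = (-(1/3168)a)(-3168a^2 + 50688a - 190080) + (0)
Last nonzero remainder: -3168a^2 + 50688a - 190080. Dividing through by -3168 gives the monic gcd a^2 - 16a + 60.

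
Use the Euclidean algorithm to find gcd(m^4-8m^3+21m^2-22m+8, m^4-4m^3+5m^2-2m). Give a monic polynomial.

Repeated division with remainder:
  m^4-8m^3+21m^2-22m+8 = (m^4-4m^3+5m^2-2m) + (-4m^3+16m^2-20m+8)
  m^4-4m^3+5m^2-2m = (-(1/4)m)(-4m^3+16m^2-20m+8) + (0)
Last nonzero remainder: -4m^3+16m^2-20m+8. Dividing through by -4 gives the monic gcd m^3-4m^2+5m-2.

m^3-4m^2+5m-2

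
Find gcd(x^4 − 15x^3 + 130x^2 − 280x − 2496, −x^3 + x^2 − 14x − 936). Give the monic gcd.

x^2 − 10x + 104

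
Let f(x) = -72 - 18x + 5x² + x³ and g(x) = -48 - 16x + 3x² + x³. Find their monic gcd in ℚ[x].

-12 - x + x²

Euclidean algorithm in ℚ[x]:
  x³ + 5x² - 18x - 72 = (x³ + 3x² - 16x - 48) + (2x² - 2x - 24)
  x³ + 3x² - 16x - 48 = ((1/2)x + 2)(2x² - 2x - 24) + (0)
Last nonzero remainder: 2x² - 2x - 24. Dividing through by 2 gives the monic gcd x² - x - 12.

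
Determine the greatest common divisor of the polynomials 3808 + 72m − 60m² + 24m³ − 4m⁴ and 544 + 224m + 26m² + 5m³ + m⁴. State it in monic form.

136 + 22m + m² + m³

Repeated division with remainder:
  −4m⁴ + 24m³ − 60m² + 72m + 3808 = (−4)(m⁴ + 5m³ + 26m² + 224m + 544) + (44m³ + 44m² + 968m + 5984)
  m⁴ + 5m³ + 26m² + 224m + 544 = ((1/44)m + 1/11)(44m³ + 44m² + 968m + 5984) + (0)
Last nonzero remainder: 44m³ + 44m² + 968m + 5984. Dividing through by 44 gives the monic gcd m³ + m² + 22m + 136.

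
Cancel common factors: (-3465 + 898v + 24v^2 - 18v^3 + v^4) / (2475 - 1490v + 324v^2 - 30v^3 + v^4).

(7 + v)/(-5 + v)

Apply the Euclidean algorithm:
  v^4 - 18v^3 + 24v^2 + 898v - 3465 = (v^4 - 30v^3 + 324v^2 - 1490v + 2475) + (12v^3 - 300v^2 + 2388v - 5940)
  v^4 - 30v^3 + 324v^2 - 1490v + 2475 = ((1/12)v - 5/12)(12v^3 - 300v^2 + 2388v - 5940) + (0)
Last nonzero remainder: 12v^3 - 300v^2 + 2388v - 5940. Dividing through by 12 gives the monic gcd v^3 - 25v^2 + 199v - 495.
Cancel v^3 - 25v^2 + 199v - 495 from numerator and denominator to get the reduced form.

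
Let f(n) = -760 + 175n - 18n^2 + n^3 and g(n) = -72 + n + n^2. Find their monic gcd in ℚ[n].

-8 + n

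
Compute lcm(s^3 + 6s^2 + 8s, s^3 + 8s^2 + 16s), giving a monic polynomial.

By polynomial division,
  s^3 + 6s^2 + 8s = (s^3 + 8s^2 + 16s) + (-2s^2 - 8s)
  s^3 + 8s^2 + 16s = (-(1/2)s - 2)(-2s^2 - 8s) + (0)
Last nonzero remainder: -2s^2 - 8s. Dividing through by -2 gives the monic gcd s^2 + 4s.
Then lcm(f, g) = f·g / gcd(f, g); expanding and making the result monic gives the answer.

s^4 + 10s^3 + 32s^2 + 32s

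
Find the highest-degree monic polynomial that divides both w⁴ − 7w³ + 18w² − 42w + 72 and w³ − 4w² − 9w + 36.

w² − 7w + 12

Repeated division with remainder:
  w⁴ − 7w³ + 18w² − 42w + 72 = (w − 3)(w³ − 4w² − 9w + 36) + (15w² − 105w + 180)
  w³ − 4w² − 9w + 36 = ((1/15)w + 1/5)(15w² − 105w + 180) + (0)
Last nonzero remainder: 15w² − 105w + 180. Dividing through by 15 gives the monic gcd w² − 7w + 12.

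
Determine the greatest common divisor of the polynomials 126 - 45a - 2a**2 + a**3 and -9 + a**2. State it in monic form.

-3 + a

Repeated division with remainder:
  a**3 - 2a**2 - 45a + 126 = (a - 2)(a**2 - 9) + (-36a + 108)
  a**2 - 9 = (-(1/36)a - 1/12)(-36a + 108) + (0)
Last nonzero remainder: -36a + 108. Dividing through by -36 gives the monic gcd a - 3.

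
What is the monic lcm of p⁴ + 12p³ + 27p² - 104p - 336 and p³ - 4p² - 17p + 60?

By polynomial division,
  p⁴ + 12p³ + 27p² - 104p - 336 = (p + 16)(p³ - 4p² - 17p + 60) + (108p² + 108p - 1296)
  p³ - 4p² - 17p + 60 = ((1/108)p - 5/108)(108p² + 108p - 1296) + (0)
Last nonzero remainder: 108p² + 108p - 1296. Dividing through by 108 gives the monic gcd p² + p - 12.
Then lcm(f, g) = f·g / gcd(f, g); expanding and making the result monic gives the answer.

p⁵ + 7p⁴ - 33p³ - 239p² + 184p + 1680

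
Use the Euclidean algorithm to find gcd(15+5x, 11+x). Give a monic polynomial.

Apply the Euclidean algorithm:
  5x+15 = (5)(x+11) + (-40)
  x+11 = (-(1/40)x-11/40)(-40) + (0)
The last nonzero remainder is the constant -40, so the polynomials are coprime and gcd = 1.

1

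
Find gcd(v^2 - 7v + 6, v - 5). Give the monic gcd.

Repeated division with remainder:
  v^2 - 7v + 6 = (v - 2)(v - 5) + (-4)
  v - 5 = (-(1/4)v + 5/4)(-4) + (0)
The last nonzero remainder is the constant -4, so the polynomials are coprime and gcd = 1.

1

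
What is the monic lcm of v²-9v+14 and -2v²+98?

v³-2v²-49v+98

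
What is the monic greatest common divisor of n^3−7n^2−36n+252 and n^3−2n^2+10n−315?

n−7

Euclidean algorithm in ℚ[n]:
  n^3−7n^2−36n+252 = (n^3−2n^2+10n−315) + (−5n^2−46n+567)
  n^3−2n^2+10n−315 = (−(1/5)n+56/25)(−5n^2−46n+567) + ((5661/25)n−39627/25)
  −5n^2−46n+567 = (−(125/5661)n−225/629)((5661/25)n−39627/25) + (0)
Last nonzero remainder: (5661/25)n−39627/25. Dividing through by 5661/25 gives the monic gcd n−7.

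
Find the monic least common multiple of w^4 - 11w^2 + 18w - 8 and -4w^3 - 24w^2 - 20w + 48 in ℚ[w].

Apply the Euclidean algorithm:
  w^4 - 11w^2 + 18w - 8 = (-(1/4)w + 3/2)(-4w^3 - 24w^2 - 20w + 48) + (20w^2 + 60w - 80)
  -4w^3 - 24w^2 - 20w + 48 = (-(1/5)w - 3/5)(20w^2 + 60w - 80) + (0)
Last nonzero remainder: 20w^2 + 60w - 80. Dividing through by 20 gives the monic gcd w^2 + 3w - 4.
Then lcm(f, g) = f·g / gcd(f, g); expanding and making the result monic gives the answer.

w^5 + 3w^4 - 11w^3 - 15w^2 + 46w - 24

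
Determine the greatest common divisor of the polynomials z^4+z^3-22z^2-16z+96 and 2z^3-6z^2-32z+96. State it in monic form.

z^2-16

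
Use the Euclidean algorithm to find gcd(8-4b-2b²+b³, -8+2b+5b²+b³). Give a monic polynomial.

Repeated division with remainder:
  b³-2b²-4b+8 = (b³+5b²+2b-8) + (-7b²-6b+16)
  b³+5b²+2b-8 = (-(1/7)b-29/49)(-7b²-6b+16) + ((36/49)b+72/49)
  -7b²-6b+16 = (-(343/36)b+98/9)((36/49)b+72/49) + (0)
Last nonzero remainder: (36/49)b+72/49. Dividing through by 36/49 gives the monic gcd b+2.

2+b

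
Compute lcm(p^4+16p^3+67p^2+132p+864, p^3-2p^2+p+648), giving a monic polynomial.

Apply the Euclidean algorithm:
  p^4+16p^3+67p^2+132p+864 = (p+18)(p^3-2p^2+p+648) + (102p^2-534p-10800)
  p^3-2p^2+p+648 = ((1/102)p+55/1734)(102p^2-534p-10800) + ((35784/289)p+286272/289)
  102p^2-534p-10800 = ((4913/5964)p-21675/1988)((35784/289)p+286272/289) + (0)
Last nonzero remainder: (35784/289)p+286272/289. Dividing through by 35784/289 gives the monic gcd p+8.
Then lcm(f, g) = f·g / gcd(f, g); expanding and making the result monic gives the answer.

p^6+6p^5-12p^4+758p^3+4971p^2+2052p+69984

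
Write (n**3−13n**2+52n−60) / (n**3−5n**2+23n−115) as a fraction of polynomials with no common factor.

Euclidean algorithm in ℚ[n]:
  n**3−13n**2+52n−60 = (n**3−5n**2+23n−115) + (−8n**2+29n+55)
  n**3−5n**2+23n−115 = (−(1/8)n+11/64)(−8n**2+29n+55) + ((1593/64)n−7965/64)
  −8n**2+29n+55 = (−(512/1593)n−704/1593)((1593/64)n−7965/64) + (0)
Last nonzero remainder: (1593/64)n−7965/64. Dividing through by 1593/64 gives the monic gcd n−5.
Cancel n−5 from numerator and denominator to get the reduced form.

(n**2−8n+12)/(n**2+23)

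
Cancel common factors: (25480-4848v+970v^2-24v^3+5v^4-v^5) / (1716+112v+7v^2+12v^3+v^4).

(980+2v-v^3)/(66+17v+v^2)

By polynomial division,
  -v^5+5v^4-24v^3+970v^2-4848v+25480 = (-v+17)(v^4+12v^3+7v^2+112v+1716) + (-221v^3+963v^2-5036v-3692)
  v^4+12v^3+7v^2+112v+1716 = (-(1/221)v-3615/48841)(-221v^3+963v^2-5036v-3692) + ((2710176/48841)v^2-(13550880/48841)v+5420352/3757)
  -221v^3+963v^2-5036v-3692 = (-(10793861/2710176)v-3467711/1355088)((2710176/48841)v^2-(13550880/48841)v+5420352/3757) + (0)
Last nonzero remainder: (2710176/48841)v^2-(13550880/48841)v+5420352/3757. Dividing through by 2710176/48841 gives the monic gcd v^2-5v+26.
Cancel v^2-5v+26 from numerator and denominator to get the reduced form.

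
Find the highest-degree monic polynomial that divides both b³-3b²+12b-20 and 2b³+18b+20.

Repeated division with remainder:
  b³-3b²+12b-20 = (1/2)(2b³+18b+20) + (-3b²+3b-30)
  2b³+18b+20 = (-(2/3)b-2/3)(-3b²+3b-30) + (0)
Last nonzero remainder: -3b²+3b-30. Dividing through by -3 gives the monic gcd b²-b+10.

b²-b+10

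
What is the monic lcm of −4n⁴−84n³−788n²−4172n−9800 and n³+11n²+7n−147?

n⁵+18n⁴+134n³+452n²−679n−7350

Repeated division with remainder:
  −4n⁴−84n³−788n²−4172n−9800 = (−4n−40)(n³+11n²+7n−147) + (−320n²−4480n−15680)
  n³+11n²+7n−147 = (−(1/320)n+3/320)(−320n²−4480n−15680) + (0)
Last nonzero remainder: −320n²−4480n−15680. Dividing through by −320 gives the monic gcd n²+14n+49.
Then lcm(f, g) = f·g / gcd(f, g); expanding and making the result monic gives the answer.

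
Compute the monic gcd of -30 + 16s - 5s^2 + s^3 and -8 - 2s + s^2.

1

Euclidean algorithm in ℚ[s]:
  s^3 - 5s^2 + 16s - 30 = (s - 3)(s^2 - 2s - 8) + (18s - 54)
  s^2 - 2s - 8 = ((1/18)s + 1/18)(18s - 54) + (-5)
  18s - 54 = (-(18/5)s + 54/5)(-5) + (0)
The last nonzero remainder is the constant -5, so the polynomials are coprime and gcd = 1.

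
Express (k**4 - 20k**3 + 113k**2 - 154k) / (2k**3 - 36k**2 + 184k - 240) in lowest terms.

(k**3 - 18k**2 + 77k)/(2k**2 - 32k + 120)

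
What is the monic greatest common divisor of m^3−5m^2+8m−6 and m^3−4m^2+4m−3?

m−3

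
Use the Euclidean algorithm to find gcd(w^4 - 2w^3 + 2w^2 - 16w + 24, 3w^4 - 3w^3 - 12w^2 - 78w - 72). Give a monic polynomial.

By polynomial division,
  w^4 - 2w^3 + 2w^2 - 16w + 24 = (1/3)(3w^4 - 3w^3 - 12w^2 - 78w - 72) + (-w^3 + 6w^2 + 10w + 48)
  3w^4 - 3w^3 - 12w^2 - 78w - 72 = (-3w - 15)(-w^3 + 6w^2 + 10w + 48) + (108w^2 + 216w + 648)
  -w^3 + 6w^2 + 10w + 48 = (-(1/108)w + 2/27)(108w^2 + 216w + 648) + (0)
Last nonzero remainder: 108w^2 + 216w + 648. Dividing through by 108 gives the monic gcd w^2 + 2w + 6.

w^2 + 2w + 6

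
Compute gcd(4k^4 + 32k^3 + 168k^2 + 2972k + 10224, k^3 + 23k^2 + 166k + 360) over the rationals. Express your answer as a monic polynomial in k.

k^2 + 13k + 36

Apply the Euclidean algorithm:
  4k^4 + 32k^3 + 168k^2 + 2972k + 10224 = (4k − 60)(k^3 + 23k^2 + 166k + 360) + (884k^2 + 11492k + 31824)
  k^3 + 23k^2 + 166k + 360 = ((1/884)k + 5/442)(884k^2 + 11492k + 31824) + (0)
Last nonzero remainder: 884k^2 + 11492k + 31824. Dividing through by 884 gives the monic gcd k^2 + 13k + 36.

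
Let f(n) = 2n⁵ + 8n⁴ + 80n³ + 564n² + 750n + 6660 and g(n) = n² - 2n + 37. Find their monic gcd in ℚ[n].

n² - 2n + 37

By polynomial division,
  2n⁵ + 8n⁴ + 80n³ + 564n² + 750n + 6660 = (2n³ + 12n² + 30n + 180)(n² - 2n + 37) + (0)
The last nonzero remainder n² - 2n + 37 is already monic.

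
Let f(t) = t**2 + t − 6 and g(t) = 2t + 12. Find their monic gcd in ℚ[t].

1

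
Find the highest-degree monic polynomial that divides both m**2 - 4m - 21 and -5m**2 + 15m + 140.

By polynomial division,
  m**2 - 4m - 21 = (-1/5)(-5m**2 + 15m + 140) + (-m + 7)
  -5m**2 + 15m + 140 = (5m + 20)(-m + 7) + (0)
Last nonzero remainder: -m + 7. Dividing through by -1 gives the monic gcd m - 7.

m - 7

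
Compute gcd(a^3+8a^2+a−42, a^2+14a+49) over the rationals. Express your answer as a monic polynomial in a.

a+7

Euclidean algorithm in ℚ[a]:
  a^3+8a^2+a−42 = (a−6)(a^2+14a+49) + (36a+252)
  a^2+14a+49 = ((1/36)a+7/36)(36a+252) + (0)
Last nonzero remainder: 36a+252. Dividing through by 36 gives the monic gcd a+7.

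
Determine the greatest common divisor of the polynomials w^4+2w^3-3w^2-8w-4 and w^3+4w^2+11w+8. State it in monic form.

w+1

Repeated division with remainder:
  w^4+2w^3-3w^2-8w-4 = (w-2)(w^3+4w^2+11w+8) + (-6w^2+6w+12)
  w^3+4w^2+11w+8 = (-(1/6)w-5/6)(-6w^2+6w+12) + (18w+18)
  -6w^2+6w+12 = (-(1/3)w+2/3)(18w+18) + (0)
Last nonzero remainder: 18w+18. Dividing through by 18 gives the monic gcd w+1.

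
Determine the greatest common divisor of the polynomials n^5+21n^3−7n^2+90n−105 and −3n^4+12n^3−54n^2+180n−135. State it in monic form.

Repeated division with remainder:
  n^5+21n^3−7n^2+90n−105 = (−(1/3)n−4/3)(−3n^4+12n^3−54n^2+180n−135) + (19n^3−19n^2+285n−285)
  −3n^4+12n^3−54n^2+180n−135 = (−(3/19)n+9/19)(19n^3−19n^2+285n−285) + (0)
Last nonzero remainder: 19n^3−19n^2+285n−285. Dividing through by 19 gives the monic gcd n^3−n^2+15n−15.

n^3−n^2+15n−15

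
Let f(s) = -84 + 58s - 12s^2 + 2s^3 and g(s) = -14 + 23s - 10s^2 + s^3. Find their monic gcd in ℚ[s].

By polynomial division,
  2s^3 - 12s^2 + 58s - 84 = (2)(s^3 - 10s^2 + 23s - 14) + (8s^2 + 12s - 56)
  s^3 - 10s^2 + 23s - 14 = ((1/8)s - 23/16)(8s^2 + 12s - 56) + ((189/4)s - 189/2)
  8s^2 + 12s - 56 = ((32/189)s + 16/27)((189/4)s - 189/2) + (0)
Last nonzero remainder: (189/4)s - 189/2. Dividing through by 189/4 gives the monic gcd s - 2.

-2 + s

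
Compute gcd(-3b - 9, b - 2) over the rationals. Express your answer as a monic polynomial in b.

Apply the Euclidean algorithm:
  -3b - 9 = (-3)(b - 2) + (-15)
  b - 2 = (-(1/15)b + 2/15)(-15) + (0)
The last nonzero remainder is the constant -15, so the polynomials are coprime and gcd = 1.

1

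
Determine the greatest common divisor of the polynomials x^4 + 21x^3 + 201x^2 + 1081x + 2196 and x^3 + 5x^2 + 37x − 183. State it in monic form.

x^2 + 8x + 61

By polynomial division,
  x^4 + 21x^3 + 201x^2 + 1081x + 2196 = (x + 16)(x^3 + 5x^2 + 37x − 183) + (84x^2 + 672x + 5124)
  x^3 + 5x^2 + 37x − 183 = ((1/84)x − 1/28)(84x^2 + 672x + 5124) + (0)
Last nonzero remainder: 84x^2 + 672x + 5124. Dividing through by 84 gives the monic gcd x^2 + 8x + 61.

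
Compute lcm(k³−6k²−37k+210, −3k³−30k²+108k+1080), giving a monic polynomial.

k⁵−2k⁴−121k³+422k²+3060k−12600

By polynomial division,
  k³−6k²−37k+210 = (−1/3)(−3k³−30k²+108k+1080) + (−16k²−k+570)
  −3k³−30k²+108k+1080 = ((3/16)k+477/256)(−16k²−k+570) + ((765/256)k+2295/128)
  −16k²−k+570 = (−(4096/765)k+4864/153)((765/256)k+2295/128) + (0)
Last nonzero remainder: (765/256)k+2295/128. Dividing through by 765/256 gives the monic gcd k+6.
Then lcm(f, g) = f·g / gcd(f, g); expanding and making the result monic gives the answer.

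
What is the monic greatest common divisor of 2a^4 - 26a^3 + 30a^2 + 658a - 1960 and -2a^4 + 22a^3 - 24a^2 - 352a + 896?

a^2 - 11a + 28

Repeated division with remainder:
  2a^4 - 26a^3 + 30a^2 + 658a - 1960 = (-1)(-2a^4 + 22a^3 - 24a^2 - 352a + 896) + (-4a^3 + 6a^2 + 306a - 1064)
  -2a^4 + 22a^3 - 24a^2 - 352a + 896 = ((1/2)a - 19/4)(-4a^3 + 6a^2 + 306a - 1064) + (-(297/2)a^2 + (3267/2)a - 4158)
  -4a^3 + 6a^2 + 306a - 1064 = ((8/297)a + 76/297)(-(297/2)a^2 + (3267/2)a - 4158) + (0)
Last nonzero remainder: -(297/2)a^2 + (3267/2)a - 4158. Dividing through by -297/2 gives the monic gcd a^2 - 11a + 28.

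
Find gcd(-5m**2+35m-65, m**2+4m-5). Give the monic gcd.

Euclidean algorithm in ℚ[m]:
  -5m**2+35m-65 = (-5)(m**2+4m-5) + (55m-90)
  m**2+4m-5 = ((1/55)m+62/605)(55m-90) + (511/121)
  55m-90 = ((6655/511)m-10890/511)(511/121) + (0)
The last nonzero remainder is the constant 511/121, so the polynomials are coprime and gcd = 1.

1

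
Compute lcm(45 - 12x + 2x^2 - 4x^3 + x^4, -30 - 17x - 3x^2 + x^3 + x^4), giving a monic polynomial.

Repeated division with remainder:
  x^4 - 4x^3 + 2x^2 - 12x + 45 = (x^4 + x^3 - 3x^2 - 17x - 30) + (-5x^3 + 5x^2 + 5x + 75)
  x^4 + x^3 - 3x^2 - 17x - 30 = (-(1/5)x - 2/5)(-5x^3 + 5x^2 + 5x + 75) + (0)
Last nonzero remainder: -5x^3 + 5x^2 + 5x + 75. Dividing through by -5 gives the monic gcd x^3 - x^2 - x - 15.
Then lcm(f, g) = f·g / gcd(f, g); expanding and making the result monic gives the answer.

90 + 21x - 8x^2 - 6x^3 - 2x^4 + x^5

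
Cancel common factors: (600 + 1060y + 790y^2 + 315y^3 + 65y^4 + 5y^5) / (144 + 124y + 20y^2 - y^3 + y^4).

(150 + 115y + 45y^2 + 5y^3)/(36 - 5y + y^2)

Repeated division with remainder:
  5y^5 + 65y^4 + 315y^3 + 790y^2 + 1060y + 600 = (5y + 70)(y^4 - y^3 + 20y^2 + 124y + 144) + (285y^3 - 1230y^2 - 8340y - 9480)
  y^4 - y^3 + 20y^2 + 124y + 144 = ((1/285)y + 21/1805)(285y^3 - 1230y^2 - 8340y - 9480) + ((22950/361)y^2 + (91800/361)y + 91800/361)
  285y^3 - 1230y^2 - 8340y - 9480 = ((6859/1530)y - 28519/765)((22950/361)y^2 + (91800/361)y + 91800/361) + (0)
Last nonzero remainder: (22950/361)y^2 + (91800/361)y + 91800/361. Dividing through by 22950/361 gives the monic gcd y^2 + 4y + 4.
Cancel y^2 + 4y + 4 from numerator and denominator to get the reduced form.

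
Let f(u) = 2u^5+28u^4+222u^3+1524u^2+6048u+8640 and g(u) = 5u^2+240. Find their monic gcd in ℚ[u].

u^2+48

Apply the Euclidean algorithm:
  2u^5+28u^4+222u^3+1524u^2+6048u+8640 = ((2/5)u^3+(28/5)u^2+(126/5)u+36)(5u^2+240) + (0)
Last nonzero remainder: 5u^2+240. Dividing through by 5 gives the monic gcd u^2+48.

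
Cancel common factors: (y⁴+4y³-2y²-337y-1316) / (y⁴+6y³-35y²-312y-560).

(y²+7y+47)/(y²+9y+20)

Repeated division with remainder:
  y⁴+4y³-2y²-337y-1316 = (y⁴+6y³-35y²-312y-560) + (-2y³+33y²-25y-756)
  y⁴+6y³-35y²-312y-560 = (-(1/2)y-45/4)(-2y³+33y²-25y-756) + ((1295/4)y²-(3885/4)y-9065)
  -2y³+33y²-25y-756 = (-(8/1295)y+108/1295)((1295/4)y²-(3885/4)y-9065) + (0)
Last nonzero remainder: (1295/4)y²-(3885/4)y-9065. Dividing through by 1295/4 gives the monic gcd y²-3y-28.
Cancel y²-3y-28 from numerator and denominator to get the reduced form.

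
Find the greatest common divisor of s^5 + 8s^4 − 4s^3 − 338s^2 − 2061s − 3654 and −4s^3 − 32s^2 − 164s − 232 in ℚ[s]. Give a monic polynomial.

s^2 + 6s + 29

By polynomial division,
  s^5 + 8s^4 − 4s^3 − 338s^2 − 2061s − 3654 = (−(1/4)s^2 + 45/4)(−4s^3 − 32s^2 − 164s − 232) + (−36s^2 − 216s − 1044)
  −4s^3 − 32s^2 − 164s − 232 = ((1/9)s + 2/9)(−36s^2 − 216s − 1044) + (0)
Last nonzero remainder: −36s^2 − 216s − 1044. Dividing through by −36 gives the monic gcd s^2 + 6s + 29.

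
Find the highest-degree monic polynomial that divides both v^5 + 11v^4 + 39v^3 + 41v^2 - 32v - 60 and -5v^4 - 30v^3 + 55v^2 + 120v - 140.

v^2 + v - 2

Repeated division with remainder:
  v^5 + 11v^4 + 39v^3 + 41v^2 - 32v - 60 = (-(1/5)v - 1)(-5v^4 - 30v^3 + 55v^2 + 120v - 140) + (20v^3 + 120v^2 + 60v - 200)
  -5v^4 - 30v^3 + 55v^2 + 120v - 140 = (-(1/4)v)(20v^3 + 120v^2 + 60v - 200) + (70v^2 + 70v - 140)
  20v^3 + 120v^2 + 60v - 200 = ((2/7)v + 10/7)(70v^2 + 70v - 140) + (0)
Last nonzero remainder: 70v^2 + 70v - 140. Dividing through by 70 gives the monic gcd v^2 + v - 2.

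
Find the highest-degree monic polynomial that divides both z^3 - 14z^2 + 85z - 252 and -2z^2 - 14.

1

Apply the Euclidean algorithm:
  z^3 - 14z^2 + 85z - 252 = (-(1/2)z + 7)(-2z^2 - 14) + (78z - 154)
  -2z^2 - 14 = (-(1/39)z - 77/1521)(78z - 154) + (-33152/1521)
  78z - 154 = (-(59319/16576)z + 16731/2368)(-33152/1521) + (0)
The last nonzero remainder is the constant -33152/1521, so the polynomials are coprime and gcd = 1.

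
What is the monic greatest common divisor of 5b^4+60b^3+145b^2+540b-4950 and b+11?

Apply the Euclidean algorithm:
  5b^4+60b^3+145b^2+540b-4950 = (5b^3+5b^2+90b-450)(b+11) + (0)
The last nonzero remainder b+11 is already monic.

b+11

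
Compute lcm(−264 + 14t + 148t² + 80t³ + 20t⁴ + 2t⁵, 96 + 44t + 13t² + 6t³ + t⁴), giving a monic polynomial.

Euclidean algorithm in ℚ[t]:
  2t⁵ + 20t⁴ + 80t³ + 148t² + 14t − 264 = (2t + 8)(t⁴ + 6t³ + 13t² + 44t + 96) + (6t³ − 44t² − 530t − 1032)
  t⁴ + 6t³ + 13t² + 44t + 96 = ((1/6)t + 20/9)(6t³ − 44t² − 530t − 1032) + ((1792/9)t² + (12544/9)t + 7168/3)
  6t³ − 44t² − 530t − 1032 = ((27/896)t − 387/896)((1792/9)t² + (12544/9)t + 7168/3) + (0)
Last nonzero remainder: (1792/9)t² + (12544/9)t + 7168/3. Dividing through by 1792/9 gives the monic gcd t² + 7t + 12.
Then lcm(f, g) = f·g / gcd(f, g); expanding and making the result monic gives the answer.

−1056 + 188t + 453t² + 253t³ + 114t⁴ + 38t⁵ + 9t⁶ + t⁷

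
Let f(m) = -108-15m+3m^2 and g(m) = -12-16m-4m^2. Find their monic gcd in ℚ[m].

By polynomial division,
  3m^2-15m-108 = (-3/4)(-4m^2-16m-12) + (-27m-117)
  -4m^2-16m-12 = ((4/27)m-4/81)(-27m-117) + (-160/9)
  -27m-117 = ((243/160)m+1053/160)(-160/9) + (0)
The last nonzero remainder is the constant -160/9, so the polynomials are coprime and gcd = 1.

1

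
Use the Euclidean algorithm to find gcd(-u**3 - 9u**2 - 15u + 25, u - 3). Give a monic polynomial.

1

Repeated division with remainder:
  -u**3 - 9u**2 - 15u + 25 = (-u**2 - 12u - 51)(u - 3) + (-128)
  u - 3 = (-(1/128)u + 3/128)(-128) + (0)
The last nonzero remainder is the constant -128, so the polynomials are coprime and gcd = 1.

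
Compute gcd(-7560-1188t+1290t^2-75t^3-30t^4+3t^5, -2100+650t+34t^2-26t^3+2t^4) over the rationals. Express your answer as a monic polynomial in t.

-210+107t-18t^2+t^3

Euclidean algorithm in ℚ[t]:
  3t^5-30t^4-75t^3+1290t^2-1188t-7560 = ((3/2)t+9/2)(2t^4-26t^3+34t^2+650t-2100) + (-9t^3+162t^2-963t+1890)
  2t^4-26t^3+34t^2+650t-2100 = (-(2/9)t-10/9)(-9t^3+162t^2-963t+1890) + (0)
Last nonzero remainder: -9t^3+162t^2-963t+1890. Dividing through by -9 gives the monic gcd t^3-18t^2+107t-210.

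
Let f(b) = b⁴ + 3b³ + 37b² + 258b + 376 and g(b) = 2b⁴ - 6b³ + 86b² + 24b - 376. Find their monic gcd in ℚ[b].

Repeated division with remainder:
  b⁴ + 3b³ + 37b² + 258b + 376 = (1/2)(2b⁴ - 6b³ + 86b² + 24b - 376) + (6b³ - 6b² + 246b + 564)
  2b⁴ - 6b³ + 86b² + 24b - 376 = ((1/3)b - 2/3)(6b³ - 6b² + 246b + 564) + (0)
Last nonzero remainder: 6b³ - 6b² + 246b + 564. Dividing through by 6 gives the monic gcd b³ - b² + 41b + 94.

b³ - b² + 41b + 94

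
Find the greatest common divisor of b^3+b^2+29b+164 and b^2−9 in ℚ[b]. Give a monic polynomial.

1

Repeated division with remainder:
  b^3+b^2+29b+164 = (b+1)(b^2−9) + (38b+173)
  b^2−9 = ((1/38)b−173/1444)(38b+173) + (16933/1444)
  38b+173 = ((54872/16933)b+249812/16933)(16933/1444) + (0)
The last nonzero remainder is the constant 16933/1444, so the polynomials are coprime and gcd = 1.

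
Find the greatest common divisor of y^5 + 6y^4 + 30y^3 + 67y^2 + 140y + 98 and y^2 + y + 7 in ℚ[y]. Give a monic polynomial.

Apply the Euclidean algorithm:
  y^5 + 6y^4 + 30y^3 + 67y^2 + 140y + 98 = (y^3 + 5y^2 + 18y + 14)(y^2 + y + 7) + (0)
The last nonzero remainder y^2 + y + 7 is already monic.

y^2 + y + 7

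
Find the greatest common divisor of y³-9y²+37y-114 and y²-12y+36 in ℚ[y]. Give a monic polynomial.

y-6

Euclidean algorithm in ℚ[y]:
  y³-9y²+37y-114 = (y+3)(y²-12y+36) + (37y-222)
  y²-12y+36 = ((1/37)y-6/37)(37y-222) + (0)
Last nonzero remainder: 37y-222. Dividing through by 37 gives the monic gcd y-6.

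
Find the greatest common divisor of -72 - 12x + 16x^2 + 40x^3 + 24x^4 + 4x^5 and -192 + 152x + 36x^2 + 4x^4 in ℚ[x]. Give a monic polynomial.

-3 + 2x + x^2

Euclidean algorithm in ℚ[x]:
  4x^5 + 24x^4 + 40x^3 + 16x^2 - 12x - 72 = (x + 6)(4x^4 + 36x^2 + 152x - 192) + (4x^3 - 352x^2 - 732x + 1080)
  4x^4 + 36x^2 + 152x - 192 = (x + 88)(4x^3 - 352x^2 - 732x + 1080) + (31744x^2 + 63488x - 95232)
  4x^3 - 352x^2 - 732x + 1080 = ((1/7936)x - 45/3968)(31744x^2 + 63488x - 95232) + (0)
Last nonzero remainder: 31744x^2 + 63488x - 95232. Dividing through by 31744 gives the monic gcd x^2 + 2x - 3.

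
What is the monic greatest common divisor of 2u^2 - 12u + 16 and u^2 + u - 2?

Euclidean algorithm in ℚ[u]:
  2u^2 - 12u + 16 = (2)(u^2 + u - 2) + (-14u + 20)
  u^2 + u - 2 = (-(1/14)u - 17/98)(-14u + 20) + (72/49)
  -14u + 20 = (-(343/36)u + 245/18)(72/49) + (0)
The last nonzero remainder is the constant 72/49, so the polynomials are coprime and gcd = 1.

1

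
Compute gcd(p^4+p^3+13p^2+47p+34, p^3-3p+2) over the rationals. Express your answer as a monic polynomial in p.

Apply the Euclidean algorithm:
  p^4+p^3+13p^2+47p+34 = (p+1)(p^3-3p+2) + (16p^2+48p+32)
  p^3-3p+2 = ((1/16)p-3/16)(16p^2+48p+32) + (4p+8)
  16p^2+48p+32 = (4p+4)(4p+8) + (0)
Last nonzero remainder: 4p+8. Dividing through by 4 gives the monic gcd p+2.

p+2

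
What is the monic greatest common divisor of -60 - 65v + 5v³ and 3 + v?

3 + v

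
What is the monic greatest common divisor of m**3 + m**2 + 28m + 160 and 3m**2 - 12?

1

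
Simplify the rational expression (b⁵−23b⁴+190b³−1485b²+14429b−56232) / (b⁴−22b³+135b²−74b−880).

(b³−4b²+26b−639)/(b²−3b−10)

Apply the Euclidean algorithm:
  b⁵−23b⁴+190b³−1485b²+14429b−56232 = (b−1)(b⁴−22b³+135b²−74b−880) + (33b³−1276b²+15235b−57112)
  b⁴−22b³+135b²−74b−880 = ((1/33)b+50/99)(33b³−1276b²+15235b−57112) + ((2860/9)b²−(54340/9)b+251680/9)
  33b³−1276b²+15235b−57112 = ((27/260)b−531/260)((2860/9)b²−(54340/9)b+251680/9) + (0)
Last nonzero remainder: (2860/9)b²−(54340/9)b+251680/9. Dividing through by 2860/9 gives the monic gcd b²−19b+88.
Cancel b²−19b+88 from numerator and denominator to get the reduced form.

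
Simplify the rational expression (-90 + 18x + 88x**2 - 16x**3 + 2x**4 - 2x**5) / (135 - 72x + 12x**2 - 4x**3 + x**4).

Repeated division with remainder:
  -2x**5 + 2x**4 - 16x**3 + 88x**2 + 18x - 90 = (-2x - 6)(x**4 - 4x**3 + 12x**2 - 72x + 135) + (-16x**3 + 16x**2 - 144x + 720)
  x**4 - 4x**3 + 12x**2 - 72x + 135 = (-(1/16)x + 3/16)(-16x**3 + 16x**2 - 144x + 720) + (0)
Last nonzero remainder: -16x**3 + 16x**2 - 144x + 720. Dividing through by -16 gives the monic gcd x**3 - x**2 + 9x - 45.
Cancel x**3 - x**2 + 9x - 45 from numerator and denominator to get the reduced form.

(2 - 2x**2)/(-3 + x)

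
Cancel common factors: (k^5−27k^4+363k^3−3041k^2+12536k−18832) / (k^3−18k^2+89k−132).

(k^3−12k^2+139k−428)/(k−3)

Repeated division with remainder:
  k^5−27k^4+363k^3−3041k^2+12536k−18832 = (k^2−9k+112)(k^3−18k^2+89k−132) + (−92k^2+1380k−4048)
  k^3−18k^2+89k−132 = (−(1/92)k+3/92)(−92k^2+1380k−4048) + (0)
Last nonzero remainder: −92k^2+1380k−4048. Dividing through by −92 gives the monic gcd k^2−15k+44.
Cancel k^2−15k+44 from numerator and denominator to get the reduced form.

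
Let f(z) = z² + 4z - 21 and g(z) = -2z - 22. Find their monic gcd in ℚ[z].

Euclidean algorithm in ℚ[z]:
  z² + 4z - 21 = (-(1/2)z + 7/2)(-2z - 22) + (56)
  -2z - 22 = (-(1/28)z - 11/28)(56) + (0)
The last nonzero remainder is the constant 56, so the polynomials are coprime and gcd = 1.

1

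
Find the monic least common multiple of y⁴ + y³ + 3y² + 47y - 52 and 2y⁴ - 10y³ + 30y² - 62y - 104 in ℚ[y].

Euclidean algorithm in ℚ[y]:
  y⁴ + y³ + 3y² + 47y - 52 = (1/2)(2y⁴ - 10y³ + 30y² - 62y - 104) + (6y³ - 12y² + 78y)
  2y⁴ - 10y³ + 30y² - 62y - 104 = ((1/3)y - 1)(6y³ - 12y² + 78y) + (-8y² + 16y - 104)
  6y³ - 12y² + 78y = (-(3/4)y)(-8y² + 16y - 104) + (0)
Last nonzero remainder: -8y² + 16y - 104. Dividing through by -8 gives the monic gcd y² - 2y + 13.
Then lcm(f, g) = f·g / gcd(f, g); expanding and making the result monic gives the answer.

y⁶ - 2y⁵ - 4y⁴ + 34y³ - 205y² - 32y + 208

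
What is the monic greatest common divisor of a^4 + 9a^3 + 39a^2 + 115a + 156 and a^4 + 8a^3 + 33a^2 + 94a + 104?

a^3 + 6a^2 + 21a + 52

Apply the Euclidean algorithm:
  a^4 + 9a^3 + 39a^2 + 115a + 156 = (a^4 + 8a^3 + 33a^2 + 94a + 104) + (a^3 + 6a^2 + 21a + 52)
  a^4 + 8a^3 + 33a^2 + 94a + 104 = (a + 2)(a^3 + 6a^2 + 21a + 52) + (0)
The last nonzero remainder a^3 + 6a^2 + 21a + 52 is already monic.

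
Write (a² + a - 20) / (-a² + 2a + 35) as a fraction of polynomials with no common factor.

(-a + 4)/(a - 7)

By polynomial division,
  a² + a - 20 = (-1)(-a² + 2a + 35) + (3a + 15)
  -a² + 2a + 35 = (-(1/3)a + 7/3)(3a + 15) + (0)
Last nonzero remainder: 3a + 15. Dividing through by 3 gives the monic gcd a + 5.
Cancel a + 5 from numerator and denominator to get the reduced form.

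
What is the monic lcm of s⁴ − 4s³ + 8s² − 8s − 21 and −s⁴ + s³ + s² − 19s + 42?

s⁶ − 3s⁵ − 2s⁴ + 24s³ − 77s² + 27s + 126

Repeated division with remainder:
  s⁴ − 4s³ + 8s² − 8s − 21 = (−1)(−s⁴ + s³ + s² − 19s + 42) + (−3s³ + 9s² − 27s + 21)
  −s⁴ + s³ + s² − 19s + 42 = ((1/3)s + 2/3)(−3s³ + 9s² − 27s + 21) + (4s² − 8s + 28)
  −3s³ + 9s² − 27s + 21 = (−(3/4)s + 3/4)(4s² − 8s + 28) + (0)
Last nonzero remainder: 4s² − 8s + 28. Dividing through by 4 gives the monic gcd s² − 2s + 7.
Then lcm(f, g) = f·g / gcd(f, g); expanding and making the result monic gives the answer.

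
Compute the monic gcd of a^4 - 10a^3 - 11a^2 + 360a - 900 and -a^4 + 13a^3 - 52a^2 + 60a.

a^2 - 11a + 30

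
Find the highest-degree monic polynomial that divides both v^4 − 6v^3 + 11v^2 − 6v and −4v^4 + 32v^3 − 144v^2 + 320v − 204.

v^2 − 4v + 3

Repeated division with remainder:
  v^4 − 6v^3 + 11v^2 − 6v = (−1/4)(−4v^4 + 32v^3 − 144v^2 + 320v − 204) + (2v^3 − 25v^2 + 74v − 51)
  −4v^4 + 32v^3 − 144v^2 + 320v − 204 = (−2v − 9)(2v^3 − 25v^2 + 74v − 51) + (−221v^2 + 884v − 663)
  2v^3 − 25v^2 + 74v − 51 = (−(2/221)v + 1/13)(−221v^2 + 884v − 663) + (0)
Last nonzero remainder: −221v^2 + 884v − 663. Dividing through by −221 gives the monic gcd v^2 − 4v + 3.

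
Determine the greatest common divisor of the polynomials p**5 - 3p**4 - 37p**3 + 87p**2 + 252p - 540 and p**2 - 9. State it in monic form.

p**2 - 9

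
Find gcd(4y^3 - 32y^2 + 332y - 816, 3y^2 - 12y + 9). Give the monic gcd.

Repeated division with remainder:
  4y^3 - 32y^2 + 332y - 816 = ((4/3)y - 16/3)(3y^2 - 12y + 9) + (256y - 768)
  3y^2 - 12y + 9 = ((3/256)y - 3/256)(256y - 768) + (0)
Last nonzero remainder: 256y - 768. Dividing through by 256 gives the monic gcd y - 3.

y - 3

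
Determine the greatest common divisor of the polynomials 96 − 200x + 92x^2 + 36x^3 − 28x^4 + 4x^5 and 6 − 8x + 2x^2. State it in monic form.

3 − 4x + x^2

By polynomial division,
  4x^5 − 28x^4 + 36x^3 + 92x^2 − 200x + 96 = (2x^3 − 6x^2 − 12x + 16)(2x^2 − 8x + 6) + (0)
Last nonzero remainder: 2x^2 − 8x + 6. Dividing through by 2 gives the monic gcd x^2 − 4x + 3.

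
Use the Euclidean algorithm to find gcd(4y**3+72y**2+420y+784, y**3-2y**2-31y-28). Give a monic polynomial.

Repeated division with remainder:
  4y**3+72y**2+420y+784 = (4)(y**3-2y**2-31y-28) + (80y**2+544y+896)
  y**3-2y**2-31y-28 = ((1/80)y-11/100)(80y**2+544y+896) + ((441/25)y+1764/25)
  80y**2+544y+896 = ((2000/441)y+800/63)((441/25)y+1764/25) + (0)
Last nonzero remainder: (441/25)y+1764/25. Dividing through by 441/25 gives the monic gcd y+4.

y+4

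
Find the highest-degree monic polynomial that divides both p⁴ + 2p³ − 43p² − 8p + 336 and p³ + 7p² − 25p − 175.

p + 7

Apply the Euclidean algorithm:
  p⁴ + 2p³ − 43p² − 8p + 336 = (p − 5)(p³ + 7p² − 25p − 175) + (17p² + 42p − 539)
  p³ + 7p² − 25p − 175 = ((1/17)p + 77/289)(17p² + 42p − 539) + (−(1296/289)p − 9072/289)
  17p² + 42p − 539 = (−(4913/1296)p + 22253/1296)(−(1296/289)p − 9072/289) + (0)
Last nonzero remainder: −(1296/289)p − 9072/289. Dividing through by −1296/289 gives the monic gcd p + 7.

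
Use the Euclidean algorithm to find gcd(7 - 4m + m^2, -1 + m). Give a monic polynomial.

Repeated division with remainder:
  m^2 - 4m + 7 = (m - 3)(m - 1) + (4)
  m - 1 = ((1/4)m - 1/4)(4) + (0)
The last nonzero remainder is the constant 4, so the polynomials are coprime and gcd = 1.

1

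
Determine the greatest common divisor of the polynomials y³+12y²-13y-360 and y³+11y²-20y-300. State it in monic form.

y-5

By polynomial division,
  y³+12y²-13y-360 = (y³+11y²-20y-300) + (y²+7y-60)
  y³+11y²-20y-300 = (y+4)(y²+7y-60) + (12y-60)
  y²+7y-60 = ((1/12)y+1)(12y-60) + (0)
Last nonzero remainder: 12y-60. Dividing through by 12 gives the monic gcd y-5.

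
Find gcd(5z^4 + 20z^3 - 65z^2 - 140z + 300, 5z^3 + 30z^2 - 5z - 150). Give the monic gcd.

Repeated division with remainder:
  5z^4 + 20z^3 - 65z^2 - 140z + 300 = (z - 2)(5z^3 + 30z^2 - 5z - 150) + (0)
Last nonzero remainder: 5z^3 + 30z^2 - 5z - 150. Dividing through by 5 gives the monic gcd z^3 + 6z^2 - z - 30.

z^3 + 6z^2 - z - 30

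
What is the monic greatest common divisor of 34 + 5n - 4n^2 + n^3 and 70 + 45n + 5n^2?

By polynomial division,
  n^3 - 4n^2 + 5n + 34 = ((1/5)n - 13/5)(5n^2 + 45n + 70) + (108n + 216)
  5n^2 + 45n + 70 = ((5/108)n + 35/108)(108n + 216) + (0)
Last nonzero remainder: 108n + 216. Dividing through by 108 gives the monic gcd n + 2.

2 + n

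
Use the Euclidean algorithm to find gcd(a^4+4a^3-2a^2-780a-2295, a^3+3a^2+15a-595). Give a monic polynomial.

a^2+10a+85

By polynomial division,
  a^4+4a^3-2a^2-780a-2295 = (a+1)(a^3+3a^2+15a-595) + (-20a^2-200a-1700)
  a^3+3a^2+15a-595 = (-(1/20)a+7/20)(-20a^2-200a-1700) + (0)
Last nonzero remainder: -20a^2-200a-1700. Dividing through by -20 gives the monic gcd a^2+10a+85.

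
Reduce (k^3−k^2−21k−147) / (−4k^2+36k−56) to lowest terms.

(−k^2−6k−21)/(4k−8)

By polynomial division,
  k^3−k^2−21k−147 = (−(1/4)k−2)(−4k^2+36k−56) + (37k−259)
  −4k^2+36k−56 = (−(4/37)k+8/37)(37k−259) + (0)
Last nonzero remainder: 37k−259. Dividing through by 37 gives the monic gcd k−7.
Cancel k−7 from numerator and denominator to get the reduced form.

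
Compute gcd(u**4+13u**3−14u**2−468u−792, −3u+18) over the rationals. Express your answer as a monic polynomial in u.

u−6

Repeated division with remainder:
  u**4+13u**3−14u**2−468u−792 = (−(1/3)u**3−(19/3)u**2−(100/3)u−44)(−3u+18) + (0)
Last nonzero remainder: −3u+18. Dividing through by −3 gives the monic gcd u−6.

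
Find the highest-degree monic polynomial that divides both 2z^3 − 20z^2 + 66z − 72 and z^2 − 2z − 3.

z − 3

Repeated division with remainder:
  2z^3 − 20z^2 + 66z − 72 = (2z − 16)(z^2 − 2z − 3) + (40z − 120)
  z^2 − 2z − 3 = ((1/40)z + 1/40)(40z − 120) + (0)
Last nonzero remainder: 40z − 120. Dividing through by 40 gives the monic gcd z − 3.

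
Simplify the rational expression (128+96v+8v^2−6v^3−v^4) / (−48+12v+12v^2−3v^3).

Euclidean algorithm in ℚ[v]:
  −v^4−6v^3+8v^2+96v+128 = ((1/3)v+10/3)(−3v^3+12v^2+12v−48) + (−36v^2+72v+288)
  −3v^3+12v^2+12v−48 = ((1/12)v−1/6)(−36v^2+72v+288) + (0)
Last nonzero remainder: −36v^2+72v+288. Dividing through by −36 gives the monic gcd v^2−2v−8.
Cancel v^2−2v−8 from numerator and denominator to get the reduced form.

(16+8v+v^2)/(−6+3v)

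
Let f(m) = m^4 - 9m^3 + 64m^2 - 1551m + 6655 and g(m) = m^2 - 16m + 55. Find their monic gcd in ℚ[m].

Euclidean algorithm in ℚ[m]:
  m^4 - 9m^3 + 64m^2 - 1551m + 6655 = (m^2 + 7m + 121)(m^2 - 16m + 55) + (0)
The last nonzero remainder m^2 - 16m + 55 is already monic.

m^2 - 16m + 55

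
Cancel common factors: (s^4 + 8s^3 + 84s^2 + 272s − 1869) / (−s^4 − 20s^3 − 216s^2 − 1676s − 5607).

(−s + 3)/(s + 9)

Apply the Euclidean algorithm:
  s^4 + 8s^3 + 84s^2 + 272s − 1869 = (−1)(−s^4 − 20s^3 − 216s^2 − 1676s − 5607) + (−12s^3 − 132s^2 − 1404s − 7476)
  −s^4 − 20s^3 − 216s^2 − 1676s − 5607 = ((1/12)s + 3/4)(−12s^3 − 132s^2 − 1404s − 7476) + (0)
Last nonzero remainder: −12s^3 − 132s^2 − 1404s − 7476. Dividing through by −12 gives the monic gcd s^3 + 11s^2 + 117s + 623.
Cancel s^3 + 11s^2 + 117s + 623 from numerator and denominator to get the reduced form.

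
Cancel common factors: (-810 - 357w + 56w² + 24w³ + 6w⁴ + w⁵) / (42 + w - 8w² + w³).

By polynomial division,
  w⁵ + 6w⁴ + 24w³ + 56w² - 357w - 810 = (w² + 14w + 135)(w³ - 8w² + w + 42) + (1080w² - 1080w - 6480)
  w³ - 8w² + w + 42 = ((1/1080)w - 7/1080)(1080w² - 1080w - 6480) + (0)
Last nonzero remainder: 1080w² - 1080w - 6480. Dividing through by 1080 gives the monic gcd w² - w - 6.
Cancel w² - w - 6 from numerator and denominator to get the reduced form.

(135 + 37w + 7w² + w³)/(-7 + w)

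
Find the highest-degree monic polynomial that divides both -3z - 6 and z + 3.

Euclidean algorithm in ℚ[z]:
  -3z - 6 = (-3)(z + 3) + (3)
  z + 3 = ((1/3)z + 1)(3) + (0)
The last nonzero remainder is the constant 3, so the polynomials are coprime and gcd = 1.

1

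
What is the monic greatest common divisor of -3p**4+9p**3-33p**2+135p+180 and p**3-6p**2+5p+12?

p**2-3p-4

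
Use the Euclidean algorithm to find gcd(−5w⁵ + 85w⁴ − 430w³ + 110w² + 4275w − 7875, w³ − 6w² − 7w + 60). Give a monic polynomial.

Euclidean algorithm in ℚ[w]:
  −5w⁵ + 85w⁴ − 430w³ + 110w² + 4275w − 7875 = (−5w² + 55w − 135)(w³ − 6w² − 7w + 60) + (−15w² + 30w + 225)
  w³ − 6w² − 7w + 60 = (−(1/15)w + 4/15)(−15w² + 30w + 225) + (0)
Last nonzero remainder: −15w² + 30w + 225. Dividing through by −15 gives the monic gcd w² − 2w − 15.

w² − 2w − 15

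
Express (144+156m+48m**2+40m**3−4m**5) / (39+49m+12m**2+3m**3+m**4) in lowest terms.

By polynomial division,
  −4m**5+40m**3+48m**2+156m+144 = (−4m+12)(m**4+3m**3+12m**2+49m+39) + (52m**3+100m**2−276m−324)
  m**4+3m**3+12m**2+49m+39 = ((1/52)m+7/338)(52m**3+100m**2−276m−324) + ((2575/169)m**2+(10300/169)m+7725/169)
  52m**3+100m**2−276m−324 = ((8788/2575)m−18252/2575)((2575/169)m**2+(10300/169)m+7725/169) + (0)
Last nonzero remainder: (2575/169)m**2+(10300/169)m+7725/169. Dividing through by 2575/169 gives the monic gcd m**2+4m+3.
Cancel m**2+4m+3 from numerator and denominator to get the reduced form.

(48−12m+16m**2−4m**3)/(13−m+m**2)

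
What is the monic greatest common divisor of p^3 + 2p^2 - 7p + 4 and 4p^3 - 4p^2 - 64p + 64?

p^2 + 3p - 4

Repeated division with remainder:
  p^3 + 2p^2 - 7p + 4 = (1/4)(4p^3 - 4p^2 - 64p + 64) + (3p^2 + 9p - 12)
  4p^3 - 4p^2 - 64p + 64 = ((4/3)p - 16/3)(3p^2 + 9p - 12) + (0)
Last nonzero remainder: 3p^2 + 9p - 12. Dividing through by 3 gives the monic gcd p^2 + 3p - 4.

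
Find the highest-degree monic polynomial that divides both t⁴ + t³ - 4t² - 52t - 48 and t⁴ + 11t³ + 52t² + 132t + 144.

t² + 4t + 12

Apply the Euclidean algorithm:
  t⁴ + t³ - 4t² - 52t - 48 = (t⁴ + 11t³ + 52t² + 132t + 144) + (-10t³ - 56t² - 184t - 192)
  t⁴ + 11t³ + 52t² + 132t + 144 = (-(1/10)t - 27/50)(-10t³ - 56t² - 184t - 192) + ((84/25)t² + (336/25)t + 1008/25)
  -10t³ - 56t² - 184t - 192 = (-(125/42)t - 100/21)((84/25)t² + (336/25)t + 1008/25) + (0)
Last nonzero remainder: (84/25)t² + (336/25)t + 1008/25. Dividing through by 84/25 gives the monic gcd t² + 4t + 12.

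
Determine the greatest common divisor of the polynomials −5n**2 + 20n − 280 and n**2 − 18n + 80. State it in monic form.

Apply the Euclidean algorithm:
  −5n**2 + 20n − 280 = (−5)(n**2 − 18n + 80) + (−70n + 120)
  n**2 − 18n + 80 = (−(1/70)n + 57/245)(−70n + 120) + (2552/49)
  −70n + 120 = (−(1715/1276)n + 735/319)(2552/49) + (0)
The last nonzero remainder is the constant 2552/49, so the polynomials are coprime and gcd = 1.

1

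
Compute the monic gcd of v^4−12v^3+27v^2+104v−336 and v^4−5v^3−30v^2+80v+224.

v^2−11v+28

By polynomial division,
  v^4−12v^3+27v^2+104v−336 = (v^4−5v^3−30v^2+80v+224) + (−7v^3+57v^2+24v−560)
  v^4−5v^3−30v^2+80v+224 = (−(1/7)v−22/49)(−7v^3+57v^2+24v−560) + (−(48/49)v^2+(528/49)v−192/7)
  −7v^3+57v^2+24v−560 = ((343/48)v+245/12)(−(48/49)v^2+(528/49)v−192/7) + (0)
Last nonzero remainder: −(48/49)v^2+(528/49)v−192/7. Dividing through by −48/49 gives the monic gcd v^2−11v+28.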